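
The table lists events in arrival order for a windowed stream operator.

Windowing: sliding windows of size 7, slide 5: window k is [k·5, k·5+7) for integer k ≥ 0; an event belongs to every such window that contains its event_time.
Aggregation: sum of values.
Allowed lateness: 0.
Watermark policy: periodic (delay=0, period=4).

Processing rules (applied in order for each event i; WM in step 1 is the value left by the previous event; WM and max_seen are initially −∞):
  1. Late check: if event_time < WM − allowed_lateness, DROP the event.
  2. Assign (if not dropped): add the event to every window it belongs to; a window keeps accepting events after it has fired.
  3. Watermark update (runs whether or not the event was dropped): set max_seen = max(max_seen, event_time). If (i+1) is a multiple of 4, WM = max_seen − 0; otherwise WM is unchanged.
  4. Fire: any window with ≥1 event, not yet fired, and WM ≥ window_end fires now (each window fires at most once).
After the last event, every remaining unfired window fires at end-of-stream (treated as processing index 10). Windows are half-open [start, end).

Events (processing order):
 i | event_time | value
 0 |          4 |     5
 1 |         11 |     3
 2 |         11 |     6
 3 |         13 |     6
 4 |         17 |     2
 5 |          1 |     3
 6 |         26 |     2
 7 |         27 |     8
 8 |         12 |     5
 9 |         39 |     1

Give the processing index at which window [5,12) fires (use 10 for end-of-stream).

i=0 t=4 v=5: → [0,7); WM=−∞
i=1 t=11 v=3: → [10,17),[5,12); WM=−∞
i=2 t=11 v=6: → [10,17),[5,12); WM=−∞
i=3 t=13 v=6: → [10,17); WM=13; [0,7) fires=5 [5,12) fires=9
i=4 t=17 v=2: → [15,22); WM=13
i=5 t=1 v=3: DROP (t<13-0); WM=13
i=6 t=26 v=2: → [25,32),[20,27); WM=13
i=7 t=27 v=8: → [25,32); WM=27; [10,17) fires=15 [15,22) fires=2 [20,27) fires=2
i=8 t=12 v=5: DROP (t<27-0); WM=27
i=9 t=39 v=1: → [35,42); WM=27

3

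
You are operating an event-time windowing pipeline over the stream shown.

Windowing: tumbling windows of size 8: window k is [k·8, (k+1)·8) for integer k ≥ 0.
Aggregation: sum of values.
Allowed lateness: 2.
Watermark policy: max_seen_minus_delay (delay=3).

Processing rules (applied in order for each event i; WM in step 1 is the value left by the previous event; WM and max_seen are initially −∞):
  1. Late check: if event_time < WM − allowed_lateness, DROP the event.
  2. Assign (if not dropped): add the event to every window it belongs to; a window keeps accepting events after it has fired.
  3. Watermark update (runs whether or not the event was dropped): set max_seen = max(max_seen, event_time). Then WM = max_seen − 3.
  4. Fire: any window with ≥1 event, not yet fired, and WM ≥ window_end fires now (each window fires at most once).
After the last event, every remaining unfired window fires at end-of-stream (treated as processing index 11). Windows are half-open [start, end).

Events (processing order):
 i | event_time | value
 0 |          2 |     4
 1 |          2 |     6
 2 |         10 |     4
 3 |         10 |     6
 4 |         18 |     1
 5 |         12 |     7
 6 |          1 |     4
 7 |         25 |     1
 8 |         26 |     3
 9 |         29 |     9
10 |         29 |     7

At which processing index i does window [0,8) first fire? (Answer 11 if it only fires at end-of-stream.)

4

i=0 t=2 v=4: → [0,8); WM=-1
i=1 t=2 v=6: → [0,8); WM=-1
i=2 t=10 v=4: → [8,16); WM=7
i=3 t=10 v=6: → [8,16); WM=7
i=4 t=18 v=1: → [16,24); WM=15; [0,8) fires=10
i=5 t=12 v=7: DROP (t<15-2); WM=15
i=6 t=1 v=4: DROP (t<15-2); WM=15
i=7 t=25 v=1: → [24,32); WM=22; [8,16) fires=10
i=8 t=26 v=3: → [24,32); WM=23
i=9 t=29 v=9: → [24,32); WM=26; [16,24) fires=1
i=10 t=29 v=7: → [24,32); WM=26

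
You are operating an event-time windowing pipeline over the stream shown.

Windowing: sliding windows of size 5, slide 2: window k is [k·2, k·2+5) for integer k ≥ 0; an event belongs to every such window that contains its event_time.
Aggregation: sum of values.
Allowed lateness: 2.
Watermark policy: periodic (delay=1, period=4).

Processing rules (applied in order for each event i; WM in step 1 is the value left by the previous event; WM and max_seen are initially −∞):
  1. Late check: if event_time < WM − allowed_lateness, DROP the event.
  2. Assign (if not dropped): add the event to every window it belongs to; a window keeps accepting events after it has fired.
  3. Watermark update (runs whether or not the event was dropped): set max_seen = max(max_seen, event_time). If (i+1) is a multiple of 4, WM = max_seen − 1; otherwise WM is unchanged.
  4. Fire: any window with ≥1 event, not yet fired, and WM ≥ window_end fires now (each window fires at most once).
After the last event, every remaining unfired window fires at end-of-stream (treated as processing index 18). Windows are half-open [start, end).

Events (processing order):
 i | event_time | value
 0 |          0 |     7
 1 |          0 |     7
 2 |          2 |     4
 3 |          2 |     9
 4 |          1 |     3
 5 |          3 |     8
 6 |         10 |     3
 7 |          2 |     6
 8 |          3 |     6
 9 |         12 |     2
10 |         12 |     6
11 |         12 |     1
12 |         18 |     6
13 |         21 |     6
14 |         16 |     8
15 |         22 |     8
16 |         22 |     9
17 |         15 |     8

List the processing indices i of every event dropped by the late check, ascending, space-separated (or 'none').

8 17

i=0 t=0 v=7: → [0,5); WM=−∞
i=1 t=0 v=7: → [0,5); WM=−∞
i=2 t=2 v=4: → [2,7),[0,5); WM=−∞
i=3 t=2 v=9: → [2,7),[0,5); WM=1
i=4 t=1 v=3: → [0,5); WM=1
i=5 t=3 v=8: → [2,7),[0,5); WM=1
i=6 t=10 v=3: → [10,15),[8,13),[6,11); WM=1
i=7 t=2 v=6: → [2,7),[0,5); WM=9; [0,5) fires=44 [2,7) fires=27
i=8 t=3 v=6: DROP (t<9-2); WM=9
i=9 t=12 v=2: → [12,17),[10,15),[8,13); WM=9
i=10 t=12 v=6: → [12,17),[10,15),[8,13); WM=9
i=11 t=12 v=1: → [12,17),[10,15),[8,13); WM=11; [6,11) fires=3
i=12 t=18 v=6: → [18,23),[16,21),[14,19); WM=11
i=13 t=21 v=6: → [20,25),[18,23); WM=11
i=14 t=16 v=8: → [16,21),[14,19),[12,17); WM=11
i=15 t=22 v=8: → [22,27),[20,25),[18,23); WM=21; [8,13) fires=12 [10,15) fires=12 [12,17) fires=17 [14,19) fires=14 [16,21) fires=14
i=16 t=22 v=9: → [22,27),[20,25),[18,23); WM=21
i=17 t=15 v=8: DROP (t<21-2); WM=21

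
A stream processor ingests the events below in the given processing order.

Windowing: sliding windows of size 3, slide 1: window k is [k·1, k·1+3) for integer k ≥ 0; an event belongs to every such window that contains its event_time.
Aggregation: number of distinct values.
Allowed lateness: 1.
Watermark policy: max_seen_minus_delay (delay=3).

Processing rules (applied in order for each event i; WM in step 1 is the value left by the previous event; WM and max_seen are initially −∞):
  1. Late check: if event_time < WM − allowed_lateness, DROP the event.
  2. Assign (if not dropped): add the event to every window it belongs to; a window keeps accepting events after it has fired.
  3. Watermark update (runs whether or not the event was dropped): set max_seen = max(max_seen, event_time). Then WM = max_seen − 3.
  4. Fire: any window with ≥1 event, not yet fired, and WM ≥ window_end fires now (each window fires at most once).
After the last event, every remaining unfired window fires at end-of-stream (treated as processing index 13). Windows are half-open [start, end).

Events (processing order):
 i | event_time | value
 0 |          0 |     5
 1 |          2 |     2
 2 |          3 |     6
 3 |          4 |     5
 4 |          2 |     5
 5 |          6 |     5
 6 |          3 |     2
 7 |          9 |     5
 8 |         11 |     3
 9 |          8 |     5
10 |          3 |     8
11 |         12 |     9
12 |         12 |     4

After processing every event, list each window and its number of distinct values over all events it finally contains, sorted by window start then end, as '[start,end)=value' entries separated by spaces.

i=0 t=0 v=5: → [0,3); WM=-3
i=1 t=2 v=2: → [2,5),[1,4),[0,3); WM=-1
i=2 t=3 v=6: → [3,6),[2,5),[1,4); WM=0
i=3 t=4 v=5: → [4,7),[3,6),[2,5); WM=1
i=4 t=2 v=5: → [2,5),[1,4),[0,3); WM=1
i=5 t=6 v=5: → [6,9),[5,8),[4,7); WM=3; [0,3) fires=2
i=6 t=3 v=2: → [3,6),[2,5),[1,4); WM=3
i=7 t=9 v=5: → [9,12),[8,11),[7,10); WM=6; [1,4) fires=3 [2,5) fires=3 [3,6) fires=3
i=8 t=11 v=3: → [11,14),[10,13),[9,12); WM=8; [4,7) fires=1 [5,8) fires=1
i=9 t=8 v=5: → [8,11),[7,10),[6,9); WM=8
i=10 t=3 v=8: DROP (t<8-1); WM=8
i=11 t=12 v=9: → [12,15),[11,14),[10,13); WM=9; [6,9) fires=1
i=12 t=12 v=4: → [12,15),[11,14),[10,13); WM=9

[0,3)=2 [1,4)=3 [2,5)=3 [3,6)=3 [4,7)=1 [5,8)=1 [6,9)=1 [7,10)=1 [8,11)=1 [9,12)=2 [10,13)=3 [11,14)=3 [12,15)=2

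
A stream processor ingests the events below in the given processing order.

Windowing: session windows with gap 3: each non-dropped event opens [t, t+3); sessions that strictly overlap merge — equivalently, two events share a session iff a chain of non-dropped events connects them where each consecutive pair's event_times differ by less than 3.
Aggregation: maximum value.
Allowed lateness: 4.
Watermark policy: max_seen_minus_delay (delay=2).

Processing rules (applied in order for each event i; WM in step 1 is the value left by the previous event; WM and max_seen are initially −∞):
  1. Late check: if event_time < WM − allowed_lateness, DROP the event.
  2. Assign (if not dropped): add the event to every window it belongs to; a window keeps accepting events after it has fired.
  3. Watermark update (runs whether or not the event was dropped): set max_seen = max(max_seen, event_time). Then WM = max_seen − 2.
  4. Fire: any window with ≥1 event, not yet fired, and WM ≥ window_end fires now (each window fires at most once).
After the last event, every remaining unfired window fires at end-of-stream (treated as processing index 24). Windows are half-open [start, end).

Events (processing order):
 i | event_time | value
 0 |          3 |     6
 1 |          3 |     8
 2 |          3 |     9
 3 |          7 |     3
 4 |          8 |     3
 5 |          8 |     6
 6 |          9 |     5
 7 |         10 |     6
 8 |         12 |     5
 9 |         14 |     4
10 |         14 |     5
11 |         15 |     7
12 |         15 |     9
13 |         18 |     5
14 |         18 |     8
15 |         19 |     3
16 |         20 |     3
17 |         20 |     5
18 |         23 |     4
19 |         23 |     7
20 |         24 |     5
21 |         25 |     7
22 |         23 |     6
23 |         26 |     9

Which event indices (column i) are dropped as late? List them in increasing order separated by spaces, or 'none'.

i=0 t=3 v=6: → [3,6); WM=1
i=1 t=3 v=8: → [3,6); WM=1
i=2 t=3 v=9: → [3,6); WM=1
i=3 t=7 v=3: → [7,10); WM=5
i=4 t=8 v=3: → [7,11); WM=6
i=5 t=8 v=6: → [7,11); WM=6
i=6 t=9 v=5: → [7,12); WM=7
i=7 t=10 v=6: → [7,13); WM=8
i=8 t=12 v=5: → [7,15); WM=10
i=9 t=14 v=4: → [7,17); WM=12
i=10 t=14 v=5: → [7,17); WM=12
i=11 t=15 v=7: → [7,18); WM=13
i=12 t=15 v=9: → [7,18); WM=13
i=13 t=18 v=5: → [18,21); WM=16
i=14 t=18 v=8: → [18,21); WM=16
i=15 t=19 v=3: → [18,22); WM=17
i=16 t=20 v=3: → [18,23); WM=18
i=17 t=20 v=5: → [18,23); WM=18
i=18 t=23 v=4: → [23,26); WM=21
i=19 t=23 v=7: → [23,26); WM=21
i=20 t=24 v=5: → [23,27); WM=22
i=21 t=25 v=7: → [23,28); WM=23
i=22 t=23 v=6: → [23,28); WM=23
i=23 t=26 v=9: → [23,29); WM=24

none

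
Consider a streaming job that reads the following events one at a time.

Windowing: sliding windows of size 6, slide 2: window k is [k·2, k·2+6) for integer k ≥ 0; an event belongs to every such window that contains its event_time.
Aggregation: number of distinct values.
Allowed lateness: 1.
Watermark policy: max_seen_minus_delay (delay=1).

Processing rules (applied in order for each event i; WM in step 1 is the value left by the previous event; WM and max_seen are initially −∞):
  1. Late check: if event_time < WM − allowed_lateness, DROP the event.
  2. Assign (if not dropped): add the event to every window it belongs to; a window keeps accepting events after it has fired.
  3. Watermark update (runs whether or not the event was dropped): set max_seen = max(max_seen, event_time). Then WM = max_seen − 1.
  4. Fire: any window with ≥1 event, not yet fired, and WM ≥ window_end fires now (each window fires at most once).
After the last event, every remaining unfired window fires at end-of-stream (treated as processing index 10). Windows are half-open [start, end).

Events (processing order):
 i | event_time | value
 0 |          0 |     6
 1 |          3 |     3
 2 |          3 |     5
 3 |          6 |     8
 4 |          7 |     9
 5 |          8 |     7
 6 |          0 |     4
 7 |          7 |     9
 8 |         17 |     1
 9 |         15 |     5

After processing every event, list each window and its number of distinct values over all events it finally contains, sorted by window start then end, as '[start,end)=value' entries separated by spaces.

i=0 t=0 v=6: → [0,6); WM=-1
i=1 t=3 v=3: → [2,8),[0,6); WM=2
i=2 t=3 v=5: → [2,8),[0,6); WM=2
i=3 t=6 v=8: → [6,12),[4,10),[2,8); WM=5
i=4 t=7 v=9: → [6,12),[4,10),[2,8); WM=6; [0,6) fires=3
i=5 t=8 v=7: → [8,14),[6,12),[4,10); WM=7
i=6 t=0 v=4: DROP (t<7-1); WM=7
i=7 t=7 v=9: → [6,12),[4,10),[2,8); WM=7
i=8 t=17 v=1: → [16,22),[14,20),[12,18); WM=16; [2,8) fires=4 [4,10) fires=3 [6,12) fires=3 [8,14) fires=1
i=9 t=15 v=5: → [14,20),[12,18),[10,16); WM=16; [10,16) fires=1

[0,6)=3 [2,8)=4 [4,10)=3 [6,12)=3 [8,14)=1 [10,16)=1 [12,18)=2 [14,20)=2 [16,22)=1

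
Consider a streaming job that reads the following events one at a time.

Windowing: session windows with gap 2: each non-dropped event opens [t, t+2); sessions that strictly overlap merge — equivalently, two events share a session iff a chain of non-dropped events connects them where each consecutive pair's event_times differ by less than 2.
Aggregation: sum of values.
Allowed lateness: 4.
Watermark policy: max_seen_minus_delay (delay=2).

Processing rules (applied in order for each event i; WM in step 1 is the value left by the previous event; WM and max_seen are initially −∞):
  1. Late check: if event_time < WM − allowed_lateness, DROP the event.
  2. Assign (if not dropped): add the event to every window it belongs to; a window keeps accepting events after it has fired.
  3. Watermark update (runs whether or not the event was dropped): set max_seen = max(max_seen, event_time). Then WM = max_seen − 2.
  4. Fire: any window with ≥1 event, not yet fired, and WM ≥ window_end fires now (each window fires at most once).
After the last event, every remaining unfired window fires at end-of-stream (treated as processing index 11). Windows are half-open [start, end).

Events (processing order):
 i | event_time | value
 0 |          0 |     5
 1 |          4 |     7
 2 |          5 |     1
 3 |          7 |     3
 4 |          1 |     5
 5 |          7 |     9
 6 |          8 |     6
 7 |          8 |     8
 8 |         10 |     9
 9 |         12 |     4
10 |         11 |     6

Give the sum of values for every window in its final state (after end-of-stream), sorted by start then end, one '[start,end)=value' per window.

[0,3)=10 [4,7)=8 [7,10)=26 [10,14)=19

i=0 t=0 v=5: → [0,2); WM=-2
i=1 t=4 v=7: → [4,6); WM=2
i=2 t=5 v=1: → [4,7); WM=3
i=3 t=7 v=3: → [7,9); WM=5
i=4 t=1 v=5: → [0,3); WM=5
i=5 t=7 v=9: → [7,9); WM=5
i=6 t=8 v=6: → [7,10); WM=6
i=7 t=8 v=8: → [7,10); WM=6
i=8 t=10 v=9: → [10,12); WM=8
i=9 t=12 v=4: → [12,14); WM=10
i=10 t=11 v=6: → [10,14); WM=10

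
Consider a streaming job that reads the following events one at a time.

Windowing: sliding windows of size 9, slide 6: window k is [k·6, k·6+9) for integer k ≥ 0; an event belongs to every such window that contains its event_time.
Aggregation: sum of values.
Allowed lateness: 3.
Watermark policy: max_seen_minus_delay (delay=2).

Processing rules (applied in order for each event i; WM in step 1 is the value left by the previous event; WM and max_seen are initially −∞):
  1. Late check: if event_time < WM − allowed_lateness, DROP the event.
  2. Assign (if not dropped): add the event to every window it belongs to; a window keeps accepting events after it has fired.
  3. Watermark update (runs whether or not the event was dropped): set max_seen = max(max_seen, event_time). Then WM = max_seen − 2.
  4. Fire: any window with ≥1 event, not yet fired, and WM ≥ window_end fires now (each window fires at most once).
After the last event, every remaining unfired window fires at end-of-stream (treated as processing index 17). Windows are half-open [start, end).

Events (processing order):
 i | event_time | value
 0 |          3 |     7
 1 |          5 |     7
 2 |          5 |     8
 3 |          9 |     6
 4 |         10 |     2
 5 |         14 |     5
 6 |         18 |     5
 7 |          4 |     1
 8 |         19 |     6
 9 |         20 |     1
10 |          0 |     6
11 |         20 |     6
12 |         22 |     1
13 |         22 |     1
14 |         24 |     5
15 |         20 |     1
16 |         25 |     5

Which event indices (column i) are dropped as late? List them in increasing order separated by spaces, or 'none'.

i=0 t=3 v=7: → [0,9); WM=1
i=1 t=5 v=7: → [0,9); WM=3
i=2 t=5 v=8: → [0,9); WM=3
i=3 t=9 v=6: → [6,15); WM=7
i=4 t=10 v=2: → [6,15); WM=8
i=5 t=14 v=5: → [12,21),[6,15); WM=12; [0,9) fires=22
i=6 t=18 v=5: → [18,27),[12,21); WM=16; [6,15) fires=13
i=7 t=4 v=1: DROP (t<16-3); WM=16
i=8 t=19 v=6: → [18,27),[12,21); WM=17
i=9 t=20 v=1: → [18,27),[12,21); WM=18
i=10 t=0 v=6: DROP (t<18-3); WM=18
i=11 t=20 v=6: → [18,27),[12,21); WM=18
i=12 t=22 v=1: → [18,27); WM=20
i=13 t=22 v=1: → [18,27); WM=20
i=14 t=24 v=5: → [24,33),[18,27); WM=22; [12,21) fires=23
i=15 t=20 v=1: → [18,27),[12,21); WM=22
i=16 t=25 v=5: → [24,33),[18,27); WM=23

7 10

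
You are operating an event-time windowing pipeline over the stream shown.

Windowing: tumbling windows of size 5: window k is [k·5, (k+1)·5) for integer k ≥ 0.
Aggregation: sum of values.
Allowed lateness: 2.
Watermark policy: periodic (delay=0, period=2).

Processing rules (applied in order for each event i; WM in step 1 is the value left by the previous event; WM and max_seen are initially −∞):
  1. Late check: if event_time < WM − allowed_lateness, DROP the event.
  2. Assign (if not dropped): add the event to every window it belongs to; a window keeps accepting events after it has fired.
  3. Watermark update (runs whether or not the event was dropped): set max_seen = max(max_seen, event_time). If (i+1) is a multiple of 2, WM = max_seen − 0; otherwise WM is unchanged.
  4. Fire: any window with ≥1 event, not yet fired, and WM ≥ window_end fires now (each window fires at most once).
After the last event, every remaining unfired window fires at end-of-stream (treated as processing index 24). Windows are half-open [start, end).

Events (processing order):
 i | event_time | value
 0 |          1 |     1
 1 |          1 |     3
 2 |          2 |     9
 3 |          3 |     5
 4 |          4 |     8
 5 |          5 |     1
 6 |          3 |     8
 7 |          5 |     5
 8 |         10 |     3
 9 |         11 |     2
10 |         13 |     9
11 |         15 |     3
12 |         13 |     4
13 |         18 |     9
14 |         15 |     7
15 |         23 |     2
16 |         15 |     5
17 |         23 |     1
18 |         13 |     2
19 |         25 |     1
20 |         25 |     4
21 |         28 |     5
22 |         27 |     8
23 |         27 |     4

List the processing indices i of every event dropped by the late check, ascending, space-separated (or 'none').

i=0 t=1 v=1: → [0,5); WM=−∞
i=1 t=1 v=3: → [0,5); WM=1
i=2 t=2 v=9: → [0,5); WM=1
i=3 t=3 v=5: → [0,5); WM=3
i=4 t=4 v=8: → [0,5); WM=3
i=5 t=5 v=1: → [5,10); WM=5; [0,5) fires=26
i=6 t=3 v=8: → [0,5); WM=5
i=7 t=5 v=5: → [5,10); WM=5
i=8 t=10 v=3: → [10,15); WM=5
i=9 t=11 v=2: → [10,15); WM=11; [5,10) fires=6
i=10 t=13 v=9: → [10,15); WM=11
i=11 t=15 v=3: → [15,20); WM=15; [10,15) fires=14
i=12 t=13 v=4: → [10,15); WM=15
i=13 t=18 v=9: → [15,20); WM=18
i=14 t=15 v=7: DROP (t<18-2); WM=18
i=15 t=23 v=2: → [20,25); WM=23; [15,20) fires=12
i=16 t=15 v=5: DROP (t<23-2); WM=23
i=17 t=23 v=1: → [20,25); WM=23
i=18 t=13 v=2: DROP (t<23-2); WM=23
i=19 t=25 v=1: → [25,30); WM=25; [20,25) fires=3
i=20 t=25 v=4: → [25,30); WM=25
i=21 t=28 v=5: → [25,30); WM=28
i=22 t=27 v=8: → [25,30); WM=28
i=23 t=27 v=4: → [25,30); WM=28

14 16 18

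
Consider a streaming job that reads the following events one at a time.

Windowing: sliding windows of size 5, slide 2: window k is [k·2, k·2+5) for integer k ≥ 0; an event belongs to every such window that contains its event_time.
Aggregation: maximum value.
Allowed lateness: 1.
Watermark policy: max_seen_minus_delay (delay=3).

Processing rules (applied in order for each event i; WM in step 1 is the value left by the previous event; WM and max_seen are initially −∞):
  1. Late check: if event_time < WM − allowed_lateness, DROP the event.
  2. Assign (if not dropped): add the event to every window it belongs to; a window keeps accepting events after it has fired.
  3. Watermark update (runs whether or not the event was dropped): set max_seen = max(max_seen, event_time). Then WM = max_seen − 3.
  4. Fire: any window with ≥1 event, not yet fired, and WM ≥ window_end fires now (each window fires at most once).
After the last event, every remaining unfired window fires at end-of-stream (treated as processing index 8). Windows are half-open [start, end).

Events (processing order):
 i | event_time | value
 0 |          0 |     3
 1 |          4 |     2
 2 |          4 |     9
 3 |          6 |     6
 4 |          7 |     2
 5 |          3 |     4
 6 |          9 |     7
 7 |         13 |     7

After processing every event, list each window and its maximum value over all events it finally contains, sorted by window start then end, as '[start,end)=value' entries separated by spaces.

[0,5)=9 [2,7)=9 [4,9)=9 [6,11)=7 [8,13)=7 [10,15)=7 [12,17)=7

i=0 t=0 v=3: → [0,5); WM=-3
i=1 t=4 v=2: → [4,9),[2,7),[0,5); WM=1
i=2 t=4 v=9: → [4,9),[2,7),[0,5); WM=1
i=3 t=6 v=6: → [6,11),[4,9),[2,7); WM=3
i=4 t=7 v=2: → [6,11),[4,9); WM=4
i=5 t=3 v=4: → [2,7),[0,5); WM=4
i=6 t=9 v=7: → [8,13),[6,11); WM=6; [0,5) fires=9
i=7 t=13 v=7: → [12,17),[10,15); WM=10; [2,7) fires=9 [4,9) fires=9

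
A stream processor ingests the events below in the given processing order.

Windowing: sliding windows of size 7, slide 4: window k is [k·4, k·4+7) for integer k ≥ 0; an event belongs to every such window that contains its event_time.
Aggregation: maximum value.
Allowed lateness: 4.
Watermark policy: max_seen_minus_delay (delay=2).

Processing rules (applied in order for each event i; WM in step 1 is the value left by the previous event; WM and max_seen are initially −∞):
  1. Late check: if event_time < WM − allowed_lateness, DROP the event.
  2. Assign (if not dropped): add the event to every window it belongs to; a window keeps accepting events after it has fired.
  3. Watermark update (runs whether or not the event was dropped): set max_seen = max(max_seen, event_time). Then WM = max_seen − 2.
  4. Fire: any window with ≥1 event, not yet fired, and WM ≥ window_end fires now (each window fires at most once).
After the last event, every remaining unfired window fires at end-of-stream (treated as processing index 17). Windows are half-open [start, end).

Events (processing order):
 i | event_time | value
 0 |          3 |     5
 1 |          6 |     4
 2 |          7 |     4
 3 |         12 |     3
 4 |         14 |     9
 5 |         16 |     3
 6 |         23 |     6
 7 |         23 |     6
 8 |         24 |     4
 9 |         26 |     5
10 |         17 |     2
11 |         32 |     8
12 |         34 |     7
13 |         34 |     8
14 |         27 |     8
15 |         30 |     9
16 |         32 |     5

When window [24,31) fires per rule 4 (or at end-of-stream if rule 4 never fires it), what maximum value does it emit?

i=0 t=3 v=5: → [0,7); WM=1
i=1 t=6 v=4: → [4,11),[0,7); WM=4
i=2 t=7 v=4: → [4,11); WM=5
i=3 t=12 v=3: → [12,19),[8,15); WM=10; [0,7) fires=5
i=4 t=14 v=9: → [12,19),[8,15); WM=12; [4,11) fires=4
i=5 t=16 v=3: → [16,23),[12,19); WM=14
i=6 t=23 v=6: → [20,27); WM=21; [8,15) fires=9 [12,19) fires=9
i=7 t=23 v=6: → [20,27); WM=21
i=8 t=24 v=4: → [24,31),[20,27); WM=22
i=9 t=26 v=5: → [24,31),[20,27); WM=24; [16,23) fires=3
i=10 t=17 v=2: DROP (t<24-4); WM=24
i=11 t=32 v=8: → [32,39),[28,35); WM=30; [20,27) fires=6
i=12 t=34 v=7: → [32,39),[28,35); WM=32; [24,31) fires=5
i=13 t=34 v=8: → [32,39),[28,35); WM=32
i=14 t=27 v=8: DROP (t<32-4); WM=32
i=15 t=30 v=9: → [28,35),[24,31); WM=32
i=16 t=32 v=5: → [32,39),[28,35); WM=32

5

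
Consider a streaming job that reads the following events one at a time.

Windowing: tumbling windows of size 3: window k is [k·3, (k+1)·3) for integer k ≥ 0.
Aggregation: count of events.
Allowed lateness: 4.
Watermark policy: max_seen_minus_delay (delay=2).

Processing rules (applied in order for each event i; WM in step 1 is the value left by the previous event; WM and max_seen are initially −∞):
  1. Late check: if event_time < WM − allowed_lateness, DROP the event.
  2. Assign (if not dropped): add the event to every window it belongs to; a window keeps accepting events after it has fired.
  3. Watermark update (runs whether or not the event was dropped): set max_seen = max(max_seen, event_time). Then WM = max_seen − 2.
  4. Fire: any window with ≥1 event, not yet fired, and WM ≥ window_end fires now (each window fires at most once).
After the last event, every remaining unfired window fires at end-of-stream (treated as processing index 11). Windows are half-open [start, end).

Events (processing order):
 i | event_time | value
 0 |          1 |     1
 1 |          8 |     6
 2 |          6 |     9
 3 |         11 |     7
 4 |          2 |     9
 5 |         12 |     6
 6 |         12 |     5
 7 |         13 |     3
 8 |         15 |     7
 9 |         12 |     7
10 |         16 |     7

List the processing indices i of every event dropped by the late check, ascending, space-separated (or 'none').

4

i=0 t=1 v=1: → [0,3); WM=-1
i=1 t=8 v=6: → [6,9); WM=6; [0,3) fires=1
i=2 t=6 v=9: → [6,9); WM=6
i=3 t=11 v=7: → [9,12); WM=9; [6,9) fires=2
i=4 t=2 v=9: DROP (t<9-4); WM=9
i=5 t=12 v=6: → [12,15); WM=10
i=6 t=12 v=5: → [12,15); WM=10
i=7 t=13 v=3: → [12,15); WM=11
i=8 t=15 v=7: → [15,18); WM=13; [9,12) fires=1
i=9 t=12 v=7: → [12,15); WM=13
i=10 t=16 v=7: → [15,18); WM=14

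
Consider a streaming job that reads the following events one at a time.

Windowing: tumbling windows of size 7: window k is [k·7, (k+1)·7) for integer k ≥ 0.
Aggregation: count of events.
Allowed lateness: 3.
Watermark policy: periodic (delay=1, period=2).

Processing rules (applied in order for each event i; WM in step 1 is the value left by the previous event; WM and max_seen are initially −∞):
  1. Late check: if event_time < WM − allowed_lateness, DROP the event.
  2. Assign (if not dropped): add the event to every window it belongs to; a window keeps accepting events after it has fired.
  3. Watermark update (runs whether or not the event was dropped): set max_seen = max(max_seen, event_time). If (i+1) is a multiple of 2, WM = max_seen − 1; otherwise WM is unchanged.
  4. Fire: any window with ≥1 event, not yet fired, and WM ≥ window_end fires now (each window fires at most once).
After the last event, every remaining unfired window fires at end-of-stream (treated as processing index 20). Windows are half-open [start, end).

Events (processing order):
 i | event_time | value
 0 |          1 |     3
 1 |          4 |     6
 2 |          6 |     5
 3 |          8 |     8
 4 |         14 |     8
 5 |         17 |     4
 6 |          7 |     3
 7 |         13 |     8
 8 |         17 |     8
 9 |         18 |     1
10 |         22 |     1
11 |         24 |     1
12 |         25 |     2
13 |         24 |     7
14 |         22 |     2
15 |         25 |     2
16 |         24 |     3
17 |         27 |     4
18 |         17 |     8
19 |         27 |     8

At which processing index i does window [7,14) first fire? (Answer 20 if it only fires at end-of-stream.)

i=0 t=1 v=3: → [0,7); WM=−∞
i=1 t=4 v=6: → [0,7); WM=3
i=2 t=6 v=5: → [0,7); WM=3
i=3 t=8 v=8: → [7,14); WM=7; [0,7) fires=3
i=4 t=14 v=8: → [14,21); WM=7
i=5 t=17 v=4: → [14,21); WM=16; [7,14) fires=1
i=6 t=7 v=3: DROP (t<16-3); WM=16
i=7 t=13 v=8: → [7,14); WM=16
i=8 t=17 v=8: → [14,21); WM=16
i=9 t=18 v=1: → [14,21); WM=17
i=10 t=22 v=1: → [21,28); WM=17
i=11 t=24 v=1: → [21,28); WM=23; [14,21) fires=4
i=12 t=25 v=2: → [21,28); WM=23
i=13 t=24 v=7: → [21,28); WM=24
i=14 t=22 v=2: → [21,28); WM=24
i=15 t=25 v=2: → [21,28); WM=24
i=16 t=24 v=3: → [21,28); WM=24
i=17 t=27 v=4: → [21,28); WM=26
i=18 t=17 v=8: DROP (t<26-3); WM=26
i=19 t=27 v=8: → [21,28); WM=26

5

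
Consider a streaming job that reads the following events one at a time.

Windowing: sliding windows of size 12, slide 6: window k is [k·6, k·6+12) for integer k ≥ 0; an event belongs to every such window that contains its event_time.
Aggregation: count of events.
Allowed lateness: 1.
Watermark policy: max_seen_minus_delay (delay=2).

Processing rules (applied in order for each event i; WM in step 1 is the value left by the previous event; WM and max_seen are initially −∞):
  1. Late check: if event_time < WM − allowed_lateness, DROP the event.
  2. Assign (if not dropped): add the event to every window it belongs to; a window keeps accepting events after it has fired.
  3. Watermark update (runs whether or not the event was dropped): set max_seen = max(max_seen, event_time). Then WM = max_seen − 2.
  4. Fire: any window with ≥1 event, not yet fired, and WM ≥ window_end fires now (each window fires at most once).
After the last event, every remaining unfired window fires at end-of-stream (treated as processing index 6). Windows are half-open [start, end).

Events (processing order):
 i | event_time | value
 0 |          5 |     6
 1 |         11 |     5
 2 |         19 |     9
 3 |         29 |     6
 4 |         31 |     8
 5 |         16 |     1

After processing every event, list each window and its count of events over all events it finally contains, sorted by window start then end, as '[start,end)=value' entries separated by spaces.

[0,12)=2 [6,18)=1 [12,24)=1 [18,30)=2 [24,36)=2 [30,42)=1

i=0 t=5 v=6: → [0,12); WM=3
i=1 t=11 v=5: → [6,18),[0,12); WM=9
i=2 t=19 v=9: → [18,30),[12,24); WM=17; [0,12) fires=2
i=3 t=29 v=6: → [24,36),[18,30); WM=27; [6,18) fires=1 [12,24) fires=1
i=4 t=31 v=8: → [30,42),[24,36); WM=29
i=5 t=16 v=1: DROP (t<29-1); WM=29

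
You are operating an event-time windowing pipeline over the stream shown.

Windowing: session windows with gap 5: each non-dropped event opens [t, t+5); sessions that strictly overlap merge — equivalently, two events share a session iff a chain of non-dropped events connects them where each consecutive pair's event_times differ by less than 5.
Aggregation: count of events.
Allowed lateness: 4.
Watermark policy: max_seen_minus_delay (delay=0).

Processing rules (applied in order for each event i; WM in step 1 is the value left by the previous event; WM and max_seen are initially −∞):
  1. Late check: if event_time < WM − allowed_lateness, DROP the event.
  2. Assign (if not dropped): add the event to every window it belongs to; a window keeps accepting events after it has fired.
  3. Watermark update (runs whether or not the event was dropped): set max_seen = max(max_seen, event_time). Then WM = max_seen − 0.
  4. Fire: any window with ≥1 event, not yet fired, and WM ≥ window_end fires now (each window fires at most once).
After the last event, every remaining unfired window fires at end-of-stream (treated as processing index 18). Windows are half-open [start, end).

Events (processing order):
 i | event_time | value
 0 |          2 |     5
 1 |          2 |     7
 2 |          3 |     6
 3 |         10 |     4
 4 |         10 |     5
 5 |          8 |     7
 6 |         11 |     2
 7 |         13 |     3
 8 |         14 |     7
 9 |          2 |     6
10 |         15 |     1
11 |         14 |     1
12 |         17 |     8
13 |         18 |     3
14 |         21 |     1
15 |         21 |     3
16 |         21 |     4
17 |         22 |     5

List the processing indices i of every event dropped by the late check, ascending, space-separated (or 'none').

i=0 t=2 v=5: → [2,7); WM=2
i=1 t=2 v=7: → [2,7); WM=2
i=2 t=3 v=6: → [2,8); WM=3
i=3 t=10 v=4: → [10,15); WM=10
i=4 t=10 v=5: → [10,15); WM=10
i=5 t=8 v=7: → [8,15); WM=10
i=6 t=11 v=2: → [8,16); WM=11
i=7 t=13 v=3: → [8,18); WM=13
i=8 t=14 v=7: → [8,19); WM=14
i=9 t=2 v=6: DROP (t<14-4); WM=14
i=10 t=15 v=1: → [8,20); WM=15
i=11 t=14 v=1: → [8,20); WM=15
i=12 t=17 v=8: → [8,22); WM=17
i=13 t=18 v=3: → [8,23); WM=18
i=14 t=21 v=1: → [8,26); WM=21
i=15 t=21 v=3: → [8,26); WM=21
i=16 t=21 v=4: → [8,26); WM=21
i=17 t=22 v=5: → [8,27); WM=22

9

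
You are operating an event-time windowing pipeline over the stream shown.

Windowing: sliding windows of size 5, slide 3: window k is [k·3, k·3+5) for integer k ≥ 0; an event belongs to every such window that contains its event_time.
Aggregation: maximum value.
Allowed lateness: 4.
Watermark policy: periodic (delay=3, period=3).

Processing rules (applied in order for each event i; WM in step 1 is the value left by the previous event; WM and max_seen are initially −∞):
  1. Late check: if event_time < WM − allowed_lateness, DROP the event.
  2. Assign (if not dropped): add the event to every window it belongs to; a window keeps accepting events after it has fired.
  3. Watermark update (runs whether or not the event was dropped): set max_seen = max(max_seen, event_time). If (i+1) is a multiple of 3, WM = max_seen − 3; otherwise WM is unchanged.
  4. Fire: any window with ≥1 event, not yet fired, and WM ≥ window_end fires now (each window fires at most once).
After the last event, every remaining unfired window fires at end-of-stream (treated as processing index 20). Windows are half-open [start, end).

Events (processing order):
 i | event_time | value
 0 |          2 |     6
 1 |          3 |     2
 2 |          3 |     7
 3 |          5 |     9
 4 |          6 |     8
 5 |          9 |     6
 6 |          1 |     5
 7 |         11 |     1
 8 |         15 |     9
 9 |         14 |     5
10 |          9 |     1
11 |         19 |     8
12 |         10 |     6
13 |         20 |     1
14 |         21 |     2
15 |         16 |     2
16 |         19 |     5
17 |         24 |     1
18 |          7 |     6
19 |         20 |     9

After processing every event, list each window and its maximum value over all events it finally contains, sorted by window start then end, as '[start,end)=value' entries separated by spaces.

[0,5)=7 [3,8)=9 [6,11)=8 [9,14)=6 [12,17)=9 [15,20)=9 [18,23)=9 [21,26)=2 [24,29)=1

i=0 t=2 v=6: → [0,5); WM=−∞
i=1 t=3 v=2: → [3,8),[0,5); WM=−∞
i=2 t=3 v=7: → [3,8),[0,5); WM=0
i=3 t=5 v=9: → [3,8); WM=0
i=4 t=6 v=8: → [6,11),[3,8); WM=0
i=5 t=9 v=6: → [9,14),[6,11); WM=6; [0,5) fires=7
i=6 t=1 v=5: DROP (t<6-4); WM=6
i=7 t=11 v=1: → [9,14); WM=6
i=8 t=15 v=9: → [15,20),[12,17); WM=12; [3,8) fires=9 [6,11) fires=8
i=9 t=14 v=5: → [12,17); WM=12
i=10 t=9 v=1: → [9,14),[6,11); WM=12
i=11 t=19 v=8: → [18,23),[15,20); WM=16; [9,14) fires=6
i=12 t=10 v=6: DROP (t<16-4); WM=16
i=13 t=20 v=1: → [18,23); WM=16
i=14 t=21 v=2: → [21,26),[18,23); WM=18; [12,17) fires=9
i=15 t=16 v=2: → [15,20),[12,17); WM=18
i=16 t=19 v=5: → [18,23),[15,20); WM=18
i=17 t=24 v=1: → [24,29),[21,26); WM=21; [15,20) fires=9
i=18 t=7 v=6: DROP (t<21-4); WM=21
i=19 t=20 v=9: → [18,23); WM=21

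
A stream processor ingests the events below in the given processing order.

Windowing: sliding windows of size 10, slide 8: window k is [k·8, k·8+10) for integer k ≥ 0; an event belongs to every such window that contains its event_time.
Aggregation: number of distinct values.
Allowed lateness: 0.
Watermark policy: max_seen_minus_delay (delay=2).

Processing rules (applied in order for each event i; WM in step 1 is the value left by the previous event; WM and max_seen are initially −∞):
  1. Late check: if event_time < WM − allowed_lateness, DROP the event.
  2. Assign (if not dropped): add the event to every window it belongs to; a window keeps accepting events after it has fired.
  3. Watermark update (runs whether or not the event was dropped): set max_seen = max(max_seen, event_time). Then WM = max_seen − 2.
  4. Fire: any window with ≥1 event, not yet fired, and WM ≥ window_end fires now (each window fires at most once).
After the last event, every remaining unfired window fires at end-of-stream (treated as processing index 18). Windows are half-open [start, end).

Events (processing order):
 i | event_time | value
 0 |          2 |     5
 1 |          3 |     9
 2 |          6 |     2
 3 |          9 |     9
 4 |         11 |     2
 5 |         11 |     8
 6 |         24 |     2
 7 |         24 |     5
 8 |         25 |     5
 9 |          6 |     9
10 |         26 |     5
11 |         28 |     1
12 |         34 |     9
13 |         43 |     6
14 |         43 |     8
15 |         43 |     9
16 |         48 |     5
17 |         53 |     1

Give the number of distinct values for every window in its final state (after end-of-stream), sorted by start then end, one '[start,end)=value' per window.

[0,10)=3 [8,18)=3 [16,26)=2 [24,34)=3 [32,42)=1 [40,50)=4 [48,58)=2

i=0 t=2 v=5: → [0,10); WM=0
i=1 t=3 v=9: → [0,10); WM=1
i=2 t=6 v=2: → [0,10); WM=4
i=3 t=9 v=9: → [8,18),[0,10); WM=7
i=4 t=11 v=2: → [8,18); WM=9
i=5 t=11 v=8: → [8,18); WM=9
i=6 t=24 v=2: → [24,34),[16,26); WM=22; [0,10) fires=3 [8,18) fires=3
i=7 t=24 v=5: → [24,34),[16,26); WM=22
i=8 t=25 v=5: → [24,34),[16,26); WM=23
i=9 t=6 v=9: DROP (t<23-0); WM=23
i=10 t=26 v=5: → [24,34); WM=24
i=11 t=28 v=1: → [24,34); WM=26; [16,26) fires=2
i=12 t=34 v=9: → [32,42); WM=32
i=13 t=43 v=6: → [40,50); WM=41; [24,34) fires=3
i=14 t=43 v=8: → [40,50); WM=41
i=15 t=43 v=9: → [40,50); WM=41
i=16 t=48 v=5: → [48,58),[40,50); WM=46; [32,42) fires=1
i=17 t=53 v=1: → [48,58); WM=51; [40,50) fires=4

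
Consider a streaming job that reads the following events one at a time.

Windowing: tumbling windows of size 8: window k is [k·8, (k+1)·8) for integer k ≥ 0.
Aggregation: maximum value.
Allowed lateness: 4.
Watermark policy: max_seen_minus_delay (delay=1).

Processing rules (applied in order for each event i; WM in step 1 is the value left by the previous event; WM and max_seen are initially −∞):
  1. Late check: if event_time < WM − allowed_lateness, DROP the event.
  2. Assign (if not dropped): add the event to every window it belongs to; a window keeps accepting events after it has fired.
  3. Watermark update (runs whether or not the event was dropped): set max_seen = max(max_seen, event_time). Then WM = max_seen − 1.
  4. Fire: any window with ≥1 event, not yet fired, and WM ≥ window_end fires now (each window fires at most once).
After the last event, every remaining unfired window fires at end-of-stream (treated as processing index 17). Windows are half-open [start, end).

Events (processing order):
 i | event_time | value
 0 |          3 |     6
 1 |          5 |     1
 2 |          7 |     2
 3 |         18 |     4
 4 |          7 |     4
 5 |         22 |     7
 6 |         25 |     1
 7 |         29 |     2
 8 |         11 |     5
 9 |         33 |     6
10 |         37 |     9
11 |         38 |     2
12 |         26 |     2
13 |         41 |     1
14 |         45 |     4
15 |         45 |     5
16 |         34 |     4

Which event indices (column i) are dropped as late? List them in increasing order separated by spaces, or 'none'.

i=0 t=3 v=6: → [0,8); WM=2
i=1 t=5 v=1: → [0,8); WM=4
i=2 t=7 v=2: → [0,8); WM=6
i=3 t=18 v=4: → [16,24); WM=17; [0,8) fires=6
i=4 t=7 v=4: DROP (t<17-4); WM=17
i=5 t=22 v=7: → [16,24); WM=21
i=6 t=25 v=1: → [24,32); WM=24; [16,24) fires=7
i=7 t=29 v=2: → [24,32); WM=28
i=8 t=11 v=5: DROP (t<28-4); WM=28
i=9 t=33 v=6: → [32,40); WM=32; [24,32) fires=2
i=10 t=37 v=9: → [32,40); WM=36
i=11 t=38 v=2: → [32,40); WM=37
i=12 t=26 v=2: DROP (t<37-4); WM=37
i=13 t=41 v=1: → [40,48); WM=40; [32,40) fires=9
i=14 t=45 v=4: → [40,48); WM=44
i=15 t=45 v=5: → [40,48); WM=44
i=16 t=34 v=4: DROP (t<44-4); WM=44

4 8 12 16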